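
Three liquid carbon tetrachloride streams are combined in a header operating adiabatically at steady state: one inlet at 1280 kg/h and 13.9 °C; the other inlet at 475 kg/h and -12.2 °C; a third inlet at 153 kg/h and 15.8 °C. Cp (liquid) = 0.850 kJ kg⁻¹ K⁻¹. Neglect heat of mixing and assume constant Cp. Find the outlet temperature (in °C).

No heat crosses the boundary, so H_out = H_in.
T_out = Σ ṁᵢCp,ᵢTᵢ / Σ ṁᵢCp,ᵢ
      = 12252 / 1621.8 = 7.5547 °C

T_out = 7.55 °C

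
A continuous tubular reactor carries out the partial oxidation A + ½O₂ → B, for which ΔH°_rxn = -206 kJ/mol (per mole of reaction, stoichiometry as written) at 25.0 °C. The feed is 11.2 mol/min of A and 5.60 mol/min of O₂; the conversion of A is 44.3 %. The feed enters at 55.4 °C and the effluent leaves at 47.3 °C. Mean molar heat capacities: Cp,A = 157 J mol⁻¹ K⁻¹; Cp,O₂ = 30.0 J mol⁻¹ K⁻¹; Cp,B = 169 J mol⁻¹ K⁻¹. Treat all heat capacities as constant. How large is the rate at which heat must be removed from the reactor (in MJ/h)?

Q_out = 62.3 MJ/h

Extent of reaction ξ = 0.443 × 11.2 = 4.9616 mol/min
Reaction term: ξ·ΔH°_rxn = 4.9616 × -206 = -1022.1 kJ/min
Sensible, feed 55.4→25 °C: -58.563 kJ/min
Outlet flows (mol/min): A 6.2384, O₂ 3.1192, B 4.9616
Sensible, products 25→47.3 °C: 42.627 kJ/min
Q = ΔH = -1038 kJ/min = -17.3 kW
Heat removed = 62.282 MJ/h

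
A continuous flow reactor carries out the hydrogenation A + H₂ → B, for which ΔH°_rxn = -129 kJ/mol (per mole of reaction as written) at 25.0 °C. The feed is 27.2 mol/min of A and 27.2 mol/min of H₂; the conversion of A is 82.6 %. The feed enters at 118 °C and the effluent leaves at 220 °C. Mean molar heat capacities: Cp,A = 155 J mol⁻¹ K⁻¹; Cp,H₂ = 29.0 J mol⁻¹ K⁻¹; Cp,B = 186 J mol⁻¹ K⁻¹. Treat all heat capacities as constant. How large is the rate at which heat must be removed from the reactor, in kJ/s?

Q_out = 39.7 kJ/s

Extent of reaction ξ = 0.826 × 27.2 = 22.467 mol/min
Reaction term: ξ·ΔH°_rxn = 22.467 × -129 = -2898.3 kJ/min
Sensible, feed 118→25 °C: -465.45 kJ/min
Outlet flows (mol/min): A 4.7328, H₂ 4.7328, B 22.467
Sensible, products 25→220 °C: 984.7 kJ/min
Q = ΔH = -2379 kJ/min = -39.65 kW
Heat removed = 39.65 kJ/s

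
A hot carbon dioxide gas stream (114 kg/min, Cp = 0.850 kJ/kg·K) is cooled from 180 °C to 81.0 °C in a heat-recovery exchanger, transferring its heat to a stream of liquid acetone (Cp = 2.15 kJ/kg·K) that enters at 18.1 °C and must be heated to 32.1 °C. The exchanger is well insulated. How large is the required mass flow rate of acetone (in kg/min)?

ṁ_c = 319 kg/min

Heat released by hot stream: Q = 114 × 0.850 × (180 − 81.0) = 9593.1 kJ/min
Energy balance on cold side (adiabatic exchanger): Q = ṁ_c·Cp_c·(T_c,out − T_c,in)
ṁ_c = 9593.1 / [2.15 × (32.1 − 18.1)] = 318.71 kg/min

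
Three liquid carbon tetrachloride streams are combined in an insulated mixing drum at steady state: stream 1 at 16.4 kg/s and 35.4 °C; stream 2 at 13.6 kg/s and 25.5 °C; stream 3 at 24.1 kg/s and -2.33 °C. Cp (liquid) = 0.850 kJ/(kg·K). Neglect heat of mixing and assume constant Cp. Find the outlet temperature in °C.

T_out = 16.1 °C

Adiabatic, steady state ⇒ Σ ṁᵢCp,ᵢ(T_out − Tᵢ) = 0
Σ ṁᵢCp,ᵢTᵢ = 16.4×0.850×35.4 + 13.6×0.850×25.5 + 24.1×0.850×-2.33 = 740.53
Σ ṁᵢCp,ᵢ = 16.4×0.850 + 13.6×0.850 + 24.1×0.850 = 45.985
T_out = 740.53 / 45.985 = 16.104 °C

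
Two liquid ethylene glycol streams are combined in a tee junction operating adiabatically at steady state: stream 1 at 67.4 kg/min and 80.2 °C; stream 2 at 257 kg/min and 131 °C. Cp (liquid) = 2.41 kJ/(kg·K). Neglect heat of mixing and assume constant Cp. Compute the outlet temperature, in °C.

T_out = 120 °C

Adiabatic, steady state ⇒ Σ ṁᵢCp,ᵢ(T_out − Tᵢ) = 0
T_out = Σ ṁᵢCp,ᵢTᵢ / Σ ṁᵢCp,ᵢ
      = 94165 / 781.8 = 120.45 °C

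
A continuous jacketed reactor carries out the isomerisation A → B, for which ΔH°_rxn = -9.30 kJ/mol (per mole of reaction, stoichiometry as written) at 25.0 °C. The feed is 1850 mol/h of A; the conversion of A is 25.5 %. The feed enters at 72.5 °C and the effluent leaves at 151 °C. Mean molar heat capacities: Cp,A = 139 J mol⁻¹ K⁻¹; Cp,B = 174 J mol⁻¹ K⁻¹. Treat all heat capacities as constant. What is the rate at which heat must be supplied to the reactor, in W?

Extent of reaction ξ = 0.255 × 1850 = 471.75 mol/h
Reaction term: ξ·ΔH°_rxn = 471.75 × -9.30 = -4387.3 kJ/h
Sensible, feed 72.5→25 °C: -12215 kJ/h
Outlet flows (mol/h): A 1378.2, B 471.75
Sensible, products 25→151 °C: 34481 kJ/h
Q = ΔH = 17879 kJ/h = 4.9665 kW
Heat supplied = 4966.5 W

Q_in = 4970 W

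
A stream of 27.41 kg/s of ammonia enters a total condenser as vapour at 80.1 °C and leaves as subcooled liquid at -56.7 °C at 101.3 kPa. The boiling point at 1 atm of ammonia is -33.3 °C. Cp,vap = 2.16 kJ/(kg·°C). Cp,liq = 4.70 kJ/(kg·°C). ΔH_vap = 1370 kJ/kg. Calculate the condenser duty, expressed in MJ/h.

vapour 80.1→-33.3 °C: -244.94 kJ/kg
condensation at -33.3 °C: -1370 kJ/kg
liquid -33.3→-56.7 °C: -109.98 kJ/kg
Δh = -244.94 + -1370 + -109.98 = -1724.9 kJ/kg
Q = ṁ·Δh = 27.41 kg/s × -1724.9 kJ/kg = -47280 kJ/s
|Q| = 47280 kW = 170210 MJ/h

Q_c = 170000 MJ/h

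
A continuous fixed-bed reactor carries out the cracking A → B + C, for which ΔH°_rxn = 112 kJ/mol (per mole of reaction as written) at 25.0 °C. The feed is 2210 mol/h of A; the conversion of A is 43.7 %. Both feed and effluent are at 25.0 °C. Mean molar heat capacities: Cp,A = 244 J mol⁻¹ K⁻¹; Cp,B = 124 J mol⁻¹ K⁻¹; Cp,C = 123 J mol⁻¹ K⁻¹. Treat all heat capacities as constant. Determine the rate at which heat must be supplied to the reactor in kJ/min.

Q_in = 1800 kJ/min

Extent of reaction ξ = 0.437 × 2210 = 965.77 mol/h
Reaction term: ξ·ΔH°_rxn = 965.77 × 112 = 108170 kJ/h
Q = ΔH = 108170 kJ/h = 30.046 kW
Heat supplied = 1802.8 kJ/min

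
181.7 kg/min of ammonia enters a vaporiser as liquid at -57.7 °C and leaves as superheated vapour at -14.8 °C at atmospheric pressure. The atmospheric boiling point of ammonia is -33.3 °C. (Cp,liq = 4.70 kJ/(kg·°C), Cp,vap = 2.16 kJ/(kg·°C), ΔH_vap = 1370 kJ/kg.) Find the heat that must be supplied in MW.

liquid -57.7→-33.3 °C: 114.68 kJ/kg
vaporisation at -33.3 °C: 1370 kJ/kg
vapour -33.3→-14.8 °C: 39.96 kJ/kg
Δh = 114.68 + 1370 + 39.96 = 1524.6 kJ/kg
Q = ṁ·Δh = 181.7 kg/min × 1524.6 kJ/kg = 277030 kJ/min
|Q| = 4617.1 kW = 4.6171 MW

Q = 4.62 MW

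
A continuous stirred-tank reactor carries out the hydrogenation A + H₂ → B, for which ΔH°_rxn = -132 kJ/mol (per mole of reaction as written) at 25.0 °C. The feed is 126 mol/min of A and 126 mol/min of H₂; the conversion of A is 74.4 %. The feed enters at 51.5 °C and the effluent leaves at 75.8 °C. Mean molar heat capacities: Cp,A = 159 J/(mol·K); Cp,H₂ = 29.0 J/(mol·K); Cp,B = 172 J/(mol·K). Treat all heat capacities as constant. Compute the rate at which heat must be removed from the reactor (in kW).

Extent of reaction ξ = 0.744 × 126 = 93.744 mol/min
Reaction term: ξ·ΔH°_rxn = 93.744 × -132 = -12374 kJ/min
Sensible, feed 51.5→25 °C: -627.73 kJ/min
Outlet flows (mol/min): A 32.256, H₂ 32.256, B 93.744
Sensible, products 25→75.8 °C: 1127.2 kJ/min
Q = ΔH = -11875 kJ/min = -197.91 kW
Heat removed = 197.91 kW

Q_out = 198 kW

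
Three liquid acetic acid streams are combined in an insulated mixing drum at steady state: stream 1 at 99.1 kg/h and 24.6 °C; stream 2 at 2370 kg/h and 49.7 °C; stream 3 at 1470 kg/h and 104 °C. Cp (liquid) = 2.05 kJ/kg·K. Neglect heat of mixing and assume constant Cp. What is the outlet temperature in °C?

T_out = 69.3 °C

Adiabatic, steady state ⇒ Σ ṁᵢCp,ᵢ(T_out − Tᵢ) = 0
Σ ṁᵢCp,ᵢTᵢ = 99.1×2.05×24.6 + 2370×2.05×49.7 + 1470×2.05×104 = 559870
Σ ṁᵢCp,ᵢ = 99.1×2.05 + 2370×2.05 + 1470×2.05 = 8075.2
T_out = 559870 / 8075.2 = 69.332 °C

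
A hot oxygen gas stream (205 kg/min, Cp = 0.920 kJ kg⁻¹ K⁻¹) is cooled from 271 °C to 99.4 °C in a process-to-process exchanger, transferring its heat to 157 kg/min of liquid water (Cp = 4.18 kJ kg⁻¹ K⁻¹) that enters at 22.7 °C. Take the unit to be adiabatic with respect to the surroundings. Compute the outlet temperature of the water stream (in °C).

T_c,out = 72.0 °C

Heat released by hot stream: Q = 205 × 0.920 × (271 − 99.4) = 32364 kJ/min
Energy balance on cold side (adiabatic exchanger): Q = ṁ_c·Cp_c·(T_c,out − T_c,in)
T_c,out = 22.7 + 32364/(157 × 4.18) = 72.015 °C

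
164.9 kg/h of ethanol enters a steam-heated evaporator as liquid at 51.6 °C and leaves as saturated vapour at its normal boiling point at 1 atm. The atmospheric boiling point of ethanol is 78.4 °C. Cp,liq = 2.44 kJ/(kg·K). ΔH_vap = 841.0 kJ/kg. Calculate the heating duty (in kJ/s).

liquid 51.6→78.4 °C: 65.392 kJ/kg
vaporisation at 78.4 °C: 841 kJ/kg
Δh = 65.392 + 841 = 906.39 kJ/kg
Q = ṁ·Δh = 164.9 kg/h × 906.39 kJ/kg = 149460 kJ/h
|Q| = 41.518 kW

Q = 41.5 kJ/s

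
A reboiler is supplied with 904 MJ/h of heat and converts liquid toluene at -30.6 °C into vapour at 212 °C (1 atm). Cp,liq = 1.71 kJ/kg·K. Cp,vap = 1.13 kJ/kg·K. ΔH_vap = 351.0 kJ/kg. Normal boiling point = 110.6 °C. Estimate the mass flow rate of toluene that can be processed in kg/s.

ṁ = 0.355 kg/s

Δh = 1.71×(110.6−-30.6) + 351.0 + 1.13×(212−110.6) = 707.03 kJ/kg
Q = 904 MJ/h = 251.11 kJ/s = 251.11 kJ/s
ṁ = Q/Δh = 251.11 / 707.03 = 0.35516 kg/s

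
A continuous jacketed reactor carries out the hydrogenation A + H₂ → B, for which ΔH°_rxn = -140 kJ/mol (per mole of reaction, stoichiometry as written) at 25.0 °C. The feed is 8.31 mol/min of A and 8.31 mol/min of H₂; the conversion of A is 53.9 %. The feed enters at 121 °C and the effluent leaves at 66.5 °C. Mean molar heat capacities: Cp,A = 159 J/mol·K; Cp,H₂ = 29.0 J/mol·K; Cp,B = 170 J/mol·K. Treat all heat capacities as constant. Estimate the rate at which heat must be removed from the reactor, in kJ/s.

Q_out = 11.9 kJ/s

Extent of reaction ξ = 0.539 × 8.31 = 4.4791 mol/min
Reaction term: ξ·ΔH°_rxn = 4.4791 × -140 = -627.07 kJ/min
Sensible, feed 121→25 °C: -149.98 kJ/min
Outlet flows (mol/min): A 3.8309, H₂ 3.8309, B 4.4791
Sensible, products 25→66.5 °C: 61.489 kJ/min
Q = ΔH = -715.56 kJ/min = -11.926 kW
Heat removed = 11.926 kJ/s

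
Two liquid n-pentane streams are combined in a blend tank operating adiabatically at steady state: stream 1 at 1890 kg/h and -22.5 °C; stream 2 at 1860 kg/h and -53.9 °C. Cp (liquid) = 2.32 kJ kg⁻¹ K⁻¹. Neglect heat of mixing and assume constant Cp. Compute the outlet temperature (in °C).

Adiabatic, steady state ⇒ Σ ṁᵢCp,ᵢ(T_out − Tᵢ) = 0
Σ ṁᵢCp,ᵢTᵢ = 1890×2.32×-22.5 + 1860×2.32×-53.9 = -331250
Σ ṁᵢCp,ᵢ = 1890×2.32 + 1860×2.32 = 8700
T_out = -331250 / 8700 = -38.074 °C

T_out = -38.1 °C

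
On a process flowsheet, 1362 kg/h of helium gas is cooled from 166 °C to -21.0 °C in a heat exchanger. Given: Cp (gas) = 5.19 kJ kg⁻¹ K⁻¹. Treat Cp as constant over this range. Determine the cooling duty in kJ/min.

Q = ṁ·Cp·ΔT = 1362 × 5.19 × (-21.0 − 166) = -1.3219e+06 kJ/h
Converting: 1.3219e+06 / 3600 s = 367.18 kW
Cooling duty = 22031 kJ/min

Q_c = 22000 kJ/min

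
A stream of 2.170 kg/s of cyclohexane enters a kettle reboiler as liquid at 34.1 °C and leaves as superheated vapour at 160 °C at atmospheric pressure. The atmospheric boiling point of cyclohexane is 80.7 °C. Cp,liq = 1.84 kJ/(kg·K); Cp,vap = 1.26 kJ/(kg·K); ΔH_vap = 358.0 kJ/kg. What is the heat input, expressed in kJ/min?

liquid 34.1→80.7 °C: 85.744 kJ/kg
vaporisation at 80.7 °C: 358 kJ/kg
vapour 80.7→160 °C: 99.918 kJ/kg
Δh = 85.744 + 358 + 99.918 = 543.66 kJ/kg
Q = ṁ·Δh = 2.170 kg/s × 543.66 kJ/kg = 1179.7 kJ/s
|Q| = 1179.7 kW = 70785 kJ/min

Q = 70800 kJ/min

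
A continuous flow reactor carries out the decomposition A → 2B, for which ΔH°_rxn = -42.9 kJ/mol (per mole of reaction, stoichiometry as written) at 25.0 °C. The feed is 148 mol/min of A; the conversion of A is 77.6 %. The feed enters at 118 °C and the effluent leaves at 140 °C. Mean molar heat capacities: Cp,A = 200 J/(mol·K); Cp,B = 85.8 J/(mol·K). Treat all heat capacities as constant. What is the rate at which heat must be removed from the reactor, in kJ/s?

Extent of reaction ξ = 0.776 × 148 = 114.85 mol/min
Reaction term: ξ·ΔH°_rxn = 114.85 × -42.9 = -4927 kJ/min
Sensible, feed 118→25 °C: -2752.8 kJ/min
Outlet flows (mol/min): A 33.152, B 229.7
Sensible, products 25→140 °C: 3028.9 kJ/min
Q = ΔH = -4650.9 kJ/min = -77.515 kW
Heat removed = 77.515 kJ/s

Q_out = 77.5 kJ/s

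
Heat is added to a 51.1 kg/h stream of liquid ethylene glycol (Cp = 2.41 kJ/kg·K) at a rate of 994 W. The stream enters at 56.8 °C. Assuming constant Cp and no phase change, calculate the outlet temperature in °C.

T_out = 85.9 °C

Q = 994 W = 3578.4 kJ/h
ΔT = Q/(ṁ·Cp) = 3578.4/(51.1×2.41) = 29.057 K
T_out = 56.8 + 29.057 = 85.857 °C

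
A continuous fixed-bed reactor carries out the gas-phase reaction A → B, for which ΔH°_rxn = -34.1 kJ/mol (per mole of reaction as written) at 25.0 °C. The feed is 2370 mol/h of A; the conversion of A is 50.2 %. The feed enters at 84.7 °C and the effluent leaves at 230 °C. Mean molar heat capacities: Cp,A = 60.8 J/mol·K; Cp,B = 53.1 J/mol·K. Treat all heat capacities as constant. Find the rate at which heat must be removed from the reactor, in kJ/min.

Extent of reaction ξ = 0.502 × 2370 = 1189.7 mol/h
Reaction term: ξ·ΔH°_rxn = 1189.7 × -34.1 = -40570 kJ/h
Sensible, feed 84.7→25 °C: -8602.5 kJ/h
Outlet flows (mol/h): A 1180.3, B 1189.7
Sensible, products 25→230 °C: 27662 kJ/h
Q = ΔH = -21511 kJ/h = -5.9753 kW
Heat removed = 358.52 kJ/min

Q_out = 359 kJ/min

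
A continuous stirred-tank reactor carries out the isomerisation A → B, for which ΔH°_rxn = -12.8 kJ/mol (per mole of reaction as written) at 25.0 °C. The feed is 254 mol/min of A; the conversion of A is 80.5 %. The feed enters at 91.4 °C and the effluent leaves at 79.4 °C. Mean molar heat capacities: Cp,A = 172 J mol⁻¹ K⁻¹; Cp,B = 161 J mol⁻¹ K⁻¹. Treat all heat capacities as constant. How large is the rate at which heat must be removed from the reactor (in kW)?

Q_out = 54.4 kW

Extent of reaction ξ = 0.805 × 254 = 204.47 mol/min
Reaction term: ξ·ΔH°_rxn = 204.47 × -12.8 = -2617.2 kJ/min
Sensible, feed 91.4→25 °C: -2900.9 kJ/min
Outlet flows (mol/min): A 49.53, B 204.47
Sensible, products 25→79.4 °C: 2254.3 kJ/min
Q = ΔH = -3263.8 kJ/min = -54.397 kW
Heat removed = 54.397 kW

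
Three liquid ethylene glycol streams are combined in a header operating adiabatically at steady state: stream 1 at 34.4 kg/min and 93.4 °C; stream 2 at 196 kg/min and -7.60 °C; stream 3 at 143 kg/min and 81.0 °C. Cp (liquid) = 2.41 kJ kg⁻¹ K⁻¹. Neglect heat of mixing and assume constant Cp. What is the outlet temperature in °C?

T_out = 35.6 °C

Adiabatic, steady state ⇒ Σ ṁᵢCp,ᵢ(T_out − Tᵢ) = 0
T_out = Σ ṁᵢCp,ᵢTᵢ / Σ ṁᵢCp,ᵢ
      = 32068 / 899.89 = 35.636 °C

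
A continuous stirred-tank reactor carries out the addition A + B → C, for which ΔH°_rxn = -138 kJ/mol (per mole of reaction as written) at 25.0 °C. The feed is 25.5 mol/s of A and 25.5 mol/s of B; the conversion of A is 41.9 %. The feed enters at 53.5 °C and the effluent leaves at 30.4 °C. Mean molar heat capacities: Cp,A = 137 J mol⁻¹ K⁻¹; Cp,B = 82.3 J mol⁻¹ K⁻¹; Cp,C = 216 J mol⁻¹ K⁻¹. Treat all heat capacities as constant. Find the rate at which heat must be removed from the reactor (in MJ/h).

Extent of reaction ξ = 0.419 × 25.5 = 10.684 mol/s
Reaction term: ξ·ΔH°_rxn = 10.684 × -138 = -1474.5 kJ/s
Sensible, feed 53.5→25 °C: -159.38 kJ/s
Outlet flows (mol/s): A 14.816, B 14.816, C 10.684
Sensible, products 25→30.4 °C: 30.007 kJ/s
Q = ΔH = -1603.8 kJ/s = -1603.8 kW
Heat removed = 5773.8 MJ/h

Q_out = 5770 MJ/h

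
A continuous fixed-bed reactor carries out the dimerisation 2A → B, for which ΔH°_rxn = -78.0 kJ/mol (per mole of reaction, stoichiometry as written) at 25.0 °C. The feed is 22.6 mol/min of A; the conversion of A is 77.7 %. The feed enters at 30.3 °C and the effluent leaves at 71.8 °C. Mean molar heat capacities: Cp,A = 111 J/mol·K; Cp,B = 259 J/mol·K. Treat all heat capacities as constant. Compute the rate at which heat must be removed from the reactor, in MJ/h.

Q_out = 33.9 MJ/h

Extent of reaction ξ = 0.777 × 22.6 / 2 = 8.7801 mol/min
Reaction term: ξ·ΔH°_rxn = 8.7801 × -78.0 = -684.85 kJ/min
Sensible, feed 30.3→25 °C: -13.296 kJ/min
Outlet flows (mol/min): A 5.0398, B 8.7801
Sensible, products 25→71.8 °C: 132.61 kJ/min
Q = ΔH = -565.54 kJ/min = -9.4256 kW
Heat removed = 33.932 MJ/h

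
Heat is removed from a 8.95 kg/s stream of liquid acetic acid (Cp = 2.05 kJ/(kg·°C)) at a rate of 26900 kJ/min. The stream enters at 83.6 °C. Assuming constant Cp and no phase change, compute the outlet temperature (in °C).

T_out = 59.2 °C

Q = 26900 kJ/min = 448.33 kJ/s
ΔT = Q/(ṁ·Cp) = 448.33/(8.95×2.05) = 24.436 K
T_out = 83.6 − 24.436 = 59.164 °C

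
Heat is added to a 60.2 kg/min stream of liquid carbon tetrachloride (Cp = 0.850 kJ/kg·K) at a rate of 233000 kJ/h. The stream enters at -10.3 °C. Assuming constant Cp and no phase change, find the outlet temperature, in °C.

T_out = 65.6 °C

Q = 233000 kJ/h = 3883.3 kJ/min
ΔT = Q/(ṁ·Cp) = 3883.3/(60.2×0.850) = 75.891 K
T_out = -10.3 + 75.891 = 65.591 °C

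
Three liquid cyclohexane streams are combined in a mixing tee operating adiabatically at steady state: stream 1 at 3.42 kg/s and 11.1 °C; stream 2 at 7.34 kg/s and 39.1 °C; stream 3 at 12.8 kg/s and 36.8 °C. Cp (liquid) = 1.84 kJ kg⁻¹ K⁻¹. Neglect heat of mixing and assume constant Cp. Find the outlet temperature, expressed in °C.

T_out = 33.8 °C

Adiabatic, steady state ⇒ Σ ṁᵢCp,ᵢ(T_out − Tᵢ) = 0
Σ ṁᵢCp,ᵢTᵢ = 3.42×1.84×11.1 + 7.34×1.84×39.1 + 12.8×1.84×36.8 = 1464.6
Σ ṁᵢCp,ᵢ = 3.42×1.84 + 7.34×1.84 + 12.8×1.84 = 43.35
T_out = 1464.6 / 43.35 = 33.786 °C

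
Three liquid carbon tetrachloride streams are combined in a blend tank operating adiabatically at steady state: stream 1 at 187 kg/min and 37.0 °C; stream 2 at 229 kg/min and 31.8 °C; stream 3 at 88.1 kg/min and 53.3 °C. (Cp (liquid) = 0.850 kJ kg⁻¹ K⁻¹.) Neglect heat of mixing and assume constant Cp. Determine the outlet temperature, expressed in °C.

Adiabatic, steady state ⇒ Σ ṁᵢCp,ᵢ(T_out − Tᵢ) = 0
Σ ṁᵢCp,ᵢTᵢ = 187×0.850×37.0 + 229×0.850×31.8 + 88.1×0.850×53.3 = 16062
Σ ṁᵢCp,ᵢ = 187×0.850 + 229×0.850 + 88.1×0.850 = 428.49
T_out = 16062 / 428.49 = 37.486 °C

T_out = 37.5 °C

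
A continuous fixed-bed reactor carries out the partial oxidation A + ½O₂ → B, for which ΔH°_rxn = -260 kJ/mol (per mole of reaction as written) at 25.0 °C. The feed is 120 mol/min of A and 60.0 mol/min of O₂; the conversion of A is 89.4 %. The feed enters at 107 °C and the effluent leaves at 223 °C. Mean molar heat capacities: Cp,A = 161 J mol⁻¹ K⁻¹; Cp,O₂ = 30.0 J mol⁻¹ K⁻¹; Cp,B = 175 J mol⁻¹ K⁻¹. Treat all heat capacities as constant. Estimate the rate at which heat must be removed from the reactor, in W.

Q_out = 424000 W

Extent of reaction ξ = 0.894 × 120 = 107.28 mol/min
Reaction term: ξ·ΔH°_rxn = 107.28 × -260 = -27893 kJ/min
Sensible, feed 107→25 °C: -1731.8 kJ/min
Outlet flows (mol/min): A 12.72, O₂ 6.36, B 107.28
Sensible, products 25→223 °C: 4160.5 kJ/min
Q = ΔH = -25464 kJ/min = -424.4 kW
Heat removed = 424400 W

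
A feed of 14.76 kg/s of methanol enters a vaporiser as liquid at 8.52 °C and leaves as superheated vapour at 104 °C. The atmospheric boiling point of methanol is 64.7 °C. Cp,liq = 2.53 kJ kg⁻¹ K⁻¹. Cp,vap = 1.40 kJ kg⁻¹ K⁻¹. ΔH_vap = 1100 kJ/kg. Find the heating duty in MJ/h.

Q = 68900 MJ/h

liquid 8.52→64.7 °C: 142.14 kJ/kg
vaporisation at 64.7 °C: 1100 kJ/kg
vapour 64.7→104 °C: 55.02 kJ/kg
Δh = 142.14 + 1100 + 55.02 = 1297.2 kJ/kg
Q = ṁ·Δh = 14.76 kg/s × 1297.2 kJ/kg = 19146 kJ/s
|Q| = 19146 kW = 68926 MJ/h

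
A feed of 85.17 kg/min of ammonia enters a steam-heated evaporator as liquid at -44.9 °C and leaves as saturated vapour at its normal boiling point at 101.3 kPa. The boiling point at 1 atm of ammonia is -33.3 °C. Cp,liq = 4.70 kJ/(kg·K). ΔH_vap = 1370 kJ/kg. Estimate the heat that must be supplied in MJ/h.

liquid -44.9→-33.3 °C: 54.52 kJ/kg
vaporisation at -33.3 °C: 1370 kJ/kg
Δh = 54.52 + 1370 = 1424.5 kJ/kg
Q = ṁ·Δh = 85.17 kg/min × 1424.5 kJ/kg = 121330 kJ/min
|Q| = 2022.1 kW = 7279.6 MJ/h

Q = 7280 MJ/h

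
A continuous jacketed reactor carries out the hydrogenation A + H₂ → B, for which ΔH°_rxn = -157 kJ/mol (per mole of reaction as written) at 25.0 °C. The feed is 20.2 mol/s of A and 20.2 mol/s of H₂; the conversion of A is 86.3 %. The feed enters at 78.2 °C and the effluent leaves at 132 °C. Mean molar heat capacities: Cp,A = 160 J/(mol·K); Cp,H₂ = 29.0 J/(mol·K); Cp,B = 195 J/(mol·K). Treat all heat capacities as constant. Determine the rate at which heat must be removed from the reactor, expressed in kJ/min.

Q_out = 151000 kJ/min

Extent of reaction ξ = 0.863 × 20.2 = 17.433 mol/s
Reaction term: ξ·ΔH°_rxn = 17.433 × -157 = -2736.9 kJ/s
Sensible, feed 78.2→25 °C: -203.11 kJ/s
Outlet flows (mol/s): A 2.7674, H₂ 2.7674, B 17.433
Sensible, products 25→132 °C: 419.7 kJ/s
Q = ΔH = -2520.3 kJ/s = -2520.3 kW
Heat removed = 151220 kJ/min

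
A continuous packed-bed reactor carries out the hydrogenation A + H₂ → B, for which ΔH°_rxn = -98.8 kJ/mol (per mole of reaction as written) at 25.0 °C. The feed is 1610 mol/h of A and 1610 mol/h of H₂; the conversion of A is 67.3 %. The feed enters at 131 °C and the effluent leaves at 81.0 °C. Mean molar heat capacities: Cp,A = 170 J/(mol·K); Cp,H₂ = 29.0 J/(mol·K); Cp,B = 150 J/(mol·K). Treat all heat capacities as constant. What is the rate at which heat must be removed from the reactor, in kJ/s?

Extent of reaction ξ = 0.673 × 1610 = 1083.5 mol/h
Reaction term: ξ·ΔH°_rxn = 1083.5 × -98.8 = -107050 kJ/h
Sensible, feed 131→25 °C: -33961 kJ/h
Outlet flows (mol/h): A 526.47, H₂ 526.47, B 1083.5
Sensible, products 25→81.0 °C: 14969 kJ/h
Q = ΔH = -126050 kJ/h = -35.013 kW
Heat removed = 35.013 kJ/s

Q_out = 35.0 kJ/s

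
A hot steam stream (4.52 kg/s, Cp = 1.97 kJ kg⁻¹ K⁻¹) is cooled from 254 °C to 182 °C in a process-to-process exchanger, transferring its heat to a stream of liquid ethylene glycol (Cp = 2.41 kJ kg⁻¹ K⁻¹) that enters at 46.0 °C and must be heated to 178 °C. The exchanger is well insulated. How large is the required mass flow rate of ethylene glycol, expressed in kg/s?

Heat released by hot stream: Q = 4.52 × 1.97 × (254 − 182) = 641.12 kJ/s
Energy balance on cold side (adiabatic exchanger): Q = ṁ_c·Cp_c·(T_c,out − T_c,in)
ṁ_c = 641.12 / [2.41 × (178 − 46.0)] = 2.0153 kg/s

ṁ_c = 2.02 kg/s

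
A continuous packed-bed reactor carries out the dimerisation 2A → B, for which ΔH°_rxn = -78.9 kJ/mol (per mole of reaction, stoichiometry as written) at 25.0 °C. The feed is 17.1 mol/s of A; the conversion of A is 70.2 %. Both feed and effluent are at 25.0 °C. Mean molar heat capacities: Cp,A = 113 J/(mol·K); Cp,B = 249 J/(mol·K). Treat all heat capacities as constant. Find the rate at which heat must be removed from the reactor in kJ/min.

Extent of reaction ξ = 0.702 × 17.1 / 2 = 6.0021 mol/s
Reaction term: ξ·ΔH°_rxn = 6.0021 × -78.9 = -473.57 kJ/s
Q = ΔH = -473.57 kJ/s = -473.57 kW
Heat removed = 28414 kJ/min

Q_out = 28400 kJ/min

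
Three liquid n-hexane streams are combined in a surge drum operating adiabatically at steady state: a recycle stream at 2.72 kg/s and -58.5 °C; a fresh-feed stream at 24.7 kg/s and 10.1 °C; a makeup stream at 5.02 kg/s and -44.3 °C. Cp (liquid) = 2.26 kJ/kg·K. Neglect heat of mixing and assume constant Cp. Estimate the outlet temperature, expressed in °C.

Energy balance with Q = 0: Σ ṁᵢCp,ᵢ(T_out − Tᵢ) = 0
Σ ṁᵢCp,ᵢTᵢ = 2.72×2.26×-58.5 + 24.7×2.26×10.1 + 5.02×2.26×-44.3 = -298.4
Σ ṁᵢCp,ᵢ = 2.72×2.26 + 24.7×2.26 + 5.02×2.26 = 73.314
T_out = -298.4 / 73.314 = -4.0702 °C

T_out = -4.07 °C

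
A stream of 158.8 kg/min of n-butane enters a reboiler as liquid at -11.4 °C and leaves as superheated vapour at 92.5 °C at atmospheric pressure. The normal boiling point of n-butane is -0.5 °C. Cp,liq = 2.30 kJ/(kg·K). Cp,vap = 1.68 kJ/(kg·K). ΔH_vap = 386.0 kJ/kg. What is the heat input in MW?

Q = 1.50 MW

liquid -11.4→-0.5 °C: 25.07 kJ/kg
vaporisation at -0.5 °C: 386 kJ/kg
vapour -0.5→92.5 °C: 156.24 kJ/kg
Δh = 25.07 + 386 + 156.24 = 567.31 kJ/kg
Q = ṁ·Δh = 158.8 kg/min × 567.31 kJ/kg = 90089 kJ/min
|Q| = 1501.5 kW = 1.5015 MW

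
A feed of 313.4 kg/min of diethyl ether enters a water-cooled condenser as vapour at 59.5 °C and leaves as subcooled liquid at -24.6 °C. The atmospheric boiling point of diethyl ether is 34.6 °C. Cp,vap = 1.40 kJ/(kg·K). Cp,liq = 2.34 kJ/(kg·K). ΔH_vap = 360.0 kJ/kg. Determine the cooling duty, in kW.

Q_c = 2790 kW

vapour 59.5→34.6 °C: -34.86 kJ/kg
condensation at 34.6 °C: -360 kJ/kg
liquid 34.6→-24.6 °C: -138.53 kJ/kg
Δh = -34.86 + -360 + -138.53 = -533.39 kJ/kg
Q = ṁ·Δh = 313.4 kg/min × -533.39 kJ/kg = -167160 kJ/min
|Q| = 2786.1 kW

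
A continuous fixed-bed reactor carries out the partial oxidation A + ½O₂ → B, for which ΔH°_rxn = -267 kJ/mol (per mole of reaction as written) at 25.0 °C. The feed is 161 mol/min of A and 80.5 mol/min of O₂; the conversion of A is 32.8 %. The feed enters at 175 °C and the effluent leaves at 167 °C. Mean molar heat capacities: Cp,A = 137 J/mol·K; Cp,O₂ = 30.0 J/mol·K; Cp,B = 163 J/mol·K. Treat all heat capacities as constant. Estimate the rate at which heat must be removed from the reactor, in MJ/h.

Extent of reaction ξ = 0.328 × 161 = 52.808 mol/min
Reaction term: ξ·ΔH°_rxn = 52.808 × -267 = -14100 kJ/min
Sensible, feed 175→25 °C: -3670.8 kJ/min
Outlet flows (mol/min): A 108.19, O₂ 54.096, B 52.808
Sensible, products 25→167 °C: 3557.5 kJ/min
Q = ΔH = -14213 kJ/min = -236.88 kW
Heat removed = 852.78 MJ/h

Q_out = 853 MJ/h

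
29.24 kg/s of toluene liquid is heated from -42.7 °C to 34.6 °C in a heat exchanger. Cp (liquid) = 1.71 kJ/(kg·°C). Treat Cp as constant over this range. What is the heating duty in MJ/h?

Q = 13900 MJ/h

Q = ṁ·Cp·ΔT = 29.24 × 1.71 × (34.6 − -42.7) = 3865 kJ/s
Heating duty = 13914 MJ/h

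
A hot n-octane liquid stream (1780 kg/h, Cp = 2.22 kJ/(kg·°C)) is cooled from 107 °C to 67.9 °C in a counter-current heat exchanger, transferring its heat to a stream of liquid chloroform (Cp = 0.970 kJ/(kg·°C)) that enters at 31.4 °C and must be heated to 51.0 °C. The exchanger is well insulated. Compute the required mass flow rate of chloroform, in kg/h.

ṁ_c = 8130 kg/h

Heat released by hot stream: Q = 1780 × 2.22 × (107 − 67.9) = 154510 kJ/h
Energy balance on cold side (adiabatic exchanger): Q = ṁ_c·Cp_c·(T_c,out − T_c,in)
ṁ_c = 154510 / [0.970 × (51.0 − 31.4)] = 8126.8 kg/h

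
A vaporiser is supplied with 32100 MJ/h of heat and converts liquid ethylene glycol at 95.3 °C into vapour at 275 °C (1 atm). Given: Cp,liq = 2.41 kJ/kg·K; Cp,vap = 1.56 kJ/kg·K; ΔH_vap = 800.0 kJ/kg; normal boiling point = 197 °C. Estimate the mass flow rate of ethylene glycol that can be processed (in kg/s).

ṁ = 7.64 kg/s

Δh = 2.41×(197−95.3) + 800.0 + 1.56×(275−197) = 1166.8 kJ/kg
Q = 32100 MJ/h = 8916.7 kJ/s = 8916.7 kJ/s
ṁ = Q/Δh = 8916.7 / 1166.8 = 7.6421 kg/s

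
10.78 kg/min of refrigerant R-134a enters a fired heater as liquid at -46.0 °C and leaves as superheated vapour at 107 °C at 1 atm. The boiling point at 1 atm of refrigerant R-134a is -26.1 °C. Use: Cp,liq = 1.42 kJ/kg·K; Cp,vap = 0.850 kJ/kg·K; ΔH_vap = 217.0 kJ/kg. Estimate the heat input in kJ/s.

liquid -46.0→-26.1 °C: 28.258 kJ/kg
vaporisation at -26.1 °C: 217 kJ/kg
vapour -26.1→107 °C: 113.13 kJ/kg
Δh = 28.258 + 217 + 113.13 = 358.39 kJ/kg
Q = ṁ·Δh = 10.78 kg/min × 358.39 kJ/kg = 3863.5 kJ/min
|Q| = 64.391 kW

Q = 64.4 kJ/s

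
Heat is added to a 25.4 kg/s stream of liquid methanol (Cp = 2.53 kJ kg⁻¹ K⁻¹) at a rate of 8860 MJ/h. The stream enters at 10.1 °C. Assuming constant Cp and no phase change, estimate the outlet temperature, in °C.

T_out = 48.4 °C

Q = 8860 MJ/h = 2461.1 kJ/s
ΔT = Q/(ṁ·Cp) = 2461.1/(25.4×2.53) = 38.298 K
T_out = 10.1 + 38.298 = 48.398 °C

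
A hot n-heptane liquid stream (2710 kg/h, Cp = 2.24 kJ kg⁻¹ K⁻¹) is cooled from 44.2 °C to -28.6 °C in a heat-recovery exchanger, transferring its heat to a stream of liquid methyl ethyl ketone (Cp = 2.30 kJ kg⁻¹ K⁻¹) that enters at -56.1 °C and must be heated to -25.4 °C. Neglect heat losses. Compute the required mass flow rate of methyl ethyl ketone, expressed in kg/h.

Heat released by hot stream: Q = 2710 × 2.24 × (44.2 − -28.6) = 441930 kJ/h
Energy balance on cold side (adiabatic exchanger): Q = ṁ_c·Cp_c·(T_c,out − T_c,in)
ṁ_c = 441930 / [2.30 × (-25.4 − -56.1)] = 6258.7 kg/h

ṁ_c = 6260 kg/h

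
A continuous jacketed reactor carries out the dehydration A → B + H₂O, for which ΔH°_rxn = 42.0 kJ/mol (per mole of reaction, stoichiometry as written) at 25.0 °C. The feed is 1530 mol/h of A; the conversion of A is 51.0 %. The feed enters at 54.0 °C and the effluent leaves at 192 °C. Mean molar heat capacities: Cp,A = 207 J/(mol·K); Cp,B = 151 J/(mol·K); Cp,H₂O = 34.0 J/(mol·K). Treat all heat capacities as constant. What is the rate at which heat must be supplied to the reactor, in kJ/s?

Q_in = 20.4 kJ/s

Extent of reaction ξ = 0.510 × 1530 = 780.3 mol/h
Reaction term: ξ·ΔH°_rxn = 780.3 × 42.0 = 32773 kJ/h
Sensible, feed 54.0→25 °C: -9184.6 kJ/h
Outlet flows (mol/h): A 749.7, B 780.3, H₂O 780.3
Sensible, products 25→192 °C: 50024 kJ/h
Q = ΔH = 73612 kJ/h = 20.448 kW
Heat supplied = 20.448 kJ/s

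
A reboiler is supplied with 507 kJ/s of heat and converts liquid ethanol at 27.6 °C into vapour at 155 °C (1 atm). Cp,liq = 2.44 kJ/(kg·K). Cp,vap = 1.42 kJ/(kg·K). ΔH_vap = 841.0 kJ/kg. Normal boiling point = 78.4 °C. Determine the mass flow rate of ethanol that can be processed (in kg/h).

ṁ = 1700 kg/h

Δh = 2.44×(78.4−27.6) + 841.0 + 1.42×(155−78.4) = 1073.7 kJ/kg
Q = 507 kJ/s = 507 kJ/s = 1.8252e+06 kJ/h
ṁ = Q/Δh = 1.8252e+06 / 1073.7 = 1699.9 kg/h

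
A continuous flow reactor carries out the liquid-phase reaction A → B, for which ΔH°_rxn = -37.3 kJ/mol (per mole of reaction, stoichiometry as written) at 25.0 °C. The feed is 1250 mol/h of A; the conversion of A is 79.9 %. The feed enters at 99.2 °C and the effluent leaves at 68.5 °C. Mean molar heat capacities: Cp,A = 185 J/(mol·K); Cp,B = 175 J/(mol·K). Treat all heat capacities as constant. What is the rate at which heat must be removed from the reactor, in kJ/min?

Q_out = 746 kJ/min

Extent of reaction ξ = 0.799 × 1250 = 998.75 mol/h
Reaction term: ξ·ΔH°_rxn = 998.75 × -37.3 = -37253 kJ/h
Sensible, feed 99.2→25 °C: -17159 kJ/h
Outlet flows (mol/h): A 251.25, B 998.75
Sensible, products 25→68.5 °C: 9624.9 kJ/h
Q = ΔH = -44787 kJ/h = -12.441 kW
Heat removed = 746.45 kJ/min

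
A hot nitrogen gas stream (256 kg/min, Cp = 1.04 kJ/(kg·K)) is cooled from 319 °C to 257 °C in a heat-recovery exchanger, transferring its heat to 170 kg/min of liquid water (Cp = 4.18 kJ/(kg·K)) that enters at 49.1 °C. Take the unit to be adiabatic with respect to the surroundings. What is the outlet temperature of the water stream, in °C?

T_c,out = 72.3 °C

Heat released by hot stream: Q = 256 × 1.04 × (319 − 257) = 16507 kJ/min
Energy balance on cold side (adiabatic exchanger): Q = ṁ_c·Cp_c·(T_c,out − T_c,in)
T_c,out = 49.1 + 16507/(170 × 4.18) = 72.329 °C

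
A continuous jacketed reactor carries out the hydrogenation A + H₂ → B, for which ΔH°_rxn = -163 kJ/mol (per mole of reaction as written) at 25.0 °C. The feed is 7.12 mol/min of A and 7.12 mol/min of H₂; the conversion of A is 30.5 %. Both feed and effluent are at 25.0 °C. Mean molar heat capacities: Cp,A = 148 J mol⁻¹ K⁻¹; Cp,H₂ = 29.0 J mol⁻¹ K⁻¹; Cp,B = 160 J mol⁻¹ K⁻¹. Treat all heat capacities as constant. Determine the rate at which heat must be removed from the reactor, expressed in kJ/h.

Extent of reaction ξ = 0.305 × 7.12 = 2.1716 mol/min
Reaction term: ξ·ΔH°_rxn = 2.1716 × -163 = -353.97 kJ/min
Q = ΔH = -353.97 kJ/min = -5.8995 kW
Heat removed = 21238 kJ/h

Q_out = 21200 kJ/h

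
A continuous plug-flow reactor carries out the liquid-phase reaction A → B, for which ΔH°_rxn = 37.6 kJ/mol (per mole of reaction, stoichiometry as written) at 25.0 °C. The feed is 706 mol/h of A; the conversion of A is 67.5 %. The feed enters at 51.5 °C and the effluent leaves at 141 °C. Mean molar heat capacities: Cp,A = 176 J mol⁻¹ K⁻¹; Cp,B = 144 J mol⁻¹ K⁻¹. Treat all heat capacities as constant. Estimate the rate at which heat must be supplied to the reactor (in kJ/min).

Q_in = 455 kJ/min

Extent of reaction ξ = 0.675 × 706 = 476.55 mol/h
Reaction term: ξ·ΔH°_rxn = 476.55 × 37.6 = 17918 kJ/h
Sensible, feed 51.5→25 °C: -3292.8 kJ/h
Outlet flows (mol/h): A 229.45, B 476.55
Sensible, products 25→141 °C: 12645 kJ/h
Q = ΔH = 27270 kJ/h = 7.5751 kW
Heat supplied = 454.5 kJ/min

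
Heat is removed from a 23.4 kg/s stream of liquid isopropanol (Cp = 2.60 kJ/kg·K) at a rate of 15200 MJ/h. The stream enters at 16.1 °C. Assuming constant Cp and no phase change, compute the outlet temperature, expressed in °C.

T_out = -53.3 °C

Q = 15200 MJ/h = 4222.2 kJ/s
ΔT = Q/(ṁ·Cp) = 4222.2/(23.4×2.60) = 69.399 K
T_out = 16.1 − 69.399 = -53.299 °C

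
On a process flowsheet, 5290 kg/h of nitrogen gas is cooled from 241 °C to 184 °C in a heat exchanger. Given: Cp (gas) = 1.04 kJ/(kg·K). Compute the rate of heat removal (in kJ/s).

Q_c = 87.1 kJ/s

Q = ṁ·Cp·ΔT = 5290 × 1.04 × (184 − 241) = -313590 kJ/h
Converting: 313590 / 3600 s = 87.109 kW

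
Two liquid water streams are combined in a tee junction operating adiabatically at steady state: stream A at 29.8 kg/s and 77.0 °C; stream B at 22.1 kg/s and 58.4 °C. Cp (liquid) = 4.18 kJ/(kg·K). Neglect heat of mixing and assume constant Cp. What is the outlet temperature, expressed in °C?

T_out = 69.1 °C

Energy balance with Q = 0: Σ ṁᵢCp,ᵢ(T_out − Tᵢ) = 0
Σ ṁᵢCp,ᵢTᵢ = 29.8×4.18×77.0 + 22.1×4.18×58.4 = 14986
Σ ṁᵢCp,ᵢ = 29.8×4.18 + 22.1×4.18 = 216.94
T_out = 14986 / 216.94 = 69.08 °C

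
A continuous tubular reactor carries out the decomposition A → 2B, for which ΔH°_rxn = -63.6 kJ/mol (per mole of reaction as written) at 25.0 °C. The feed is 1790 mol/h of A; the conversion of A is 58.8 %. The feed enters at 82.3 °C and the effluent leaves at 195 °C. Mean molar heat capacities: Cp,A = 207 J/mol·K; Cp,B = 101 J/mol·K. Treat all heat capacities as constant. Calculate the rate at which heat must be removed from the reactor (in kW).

Extent of reaction ξ = 0.588 × 1790 = 1052.5 mol/h
Reaction term: ξ·ΔH°_rxn = 1052.5 × -63.6 = -66940 kJ/h
Sensible, feed 82.3→25 °C: -21231 kJ/h
Outlet flows (mol/h): A 737.48, B 2105
Sensible, products 25→195 °C: 62095 kJ/h
Q = ΔH = -26076 kJ/h = -7.2434 kW
Heat removed = 7.2434 kW

Q_out = 7.24 kW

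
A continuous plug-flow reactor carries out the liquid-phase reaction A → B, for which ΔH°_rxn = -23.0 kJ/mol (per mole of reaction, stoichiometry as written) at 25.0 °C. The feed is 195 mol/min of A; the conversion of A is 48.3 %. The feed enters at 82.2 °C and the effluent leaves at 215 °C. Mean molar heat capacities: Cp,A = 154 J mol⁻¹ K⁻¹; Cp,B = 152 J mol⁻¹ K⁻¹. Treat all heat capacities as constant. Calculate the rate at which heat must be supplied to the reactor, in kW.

Extent of reaction ξ = 0.483 × 195 = 94.185 mol/min
Reaction term: ξ·ΔH°_rxn = 94.185 × -23.0 = -2166.3 kJ/min
Sensible, feed 82.2→25 °C: -1717.7 kJ/min
Outlet flows (mol/min): A 100.81, B 94.185
Sensible, products 25→215 °C: 5669.9 kJ/min
Q = ΔH = 1785.9 kJ/min = 29.766 kW
Heat supplied = 29.766 kW

Q_in = 29.8 kW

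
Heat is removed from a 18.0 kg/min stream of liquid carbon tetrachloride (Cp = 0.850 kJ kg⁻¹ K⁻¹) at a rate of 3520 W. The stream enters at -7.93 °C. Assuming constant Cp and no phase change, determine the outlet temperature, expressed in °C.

Q = 3520 W = 211.2 kJ/min
ΔT = Q/(ṁ·Cp) = 211.2/(18.0×0.850) = 13.804 K
T_out = -7.93 − 13.804 = -21.734 °C

T_out = -21.7 °C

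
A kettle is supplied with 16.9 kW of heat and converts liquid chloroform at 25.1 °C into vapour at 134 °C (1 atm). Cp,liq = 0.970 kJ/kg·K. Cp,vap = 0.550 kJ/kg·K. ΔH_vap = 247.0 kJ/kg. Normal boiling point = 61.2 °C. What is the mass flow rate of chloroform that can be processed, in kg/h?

Δh = 0.970×(61.2−25.1) + 247.0 + 0.550×(134−61.2) = 322.06 kJ/kg
Q = 16.9 kW = 16.9 kJ/s = 60840 kJ/h
ṁ = Q/Δh = 60840 / 322.06 = 188.91 kg/h

ṁ = 189 kg/h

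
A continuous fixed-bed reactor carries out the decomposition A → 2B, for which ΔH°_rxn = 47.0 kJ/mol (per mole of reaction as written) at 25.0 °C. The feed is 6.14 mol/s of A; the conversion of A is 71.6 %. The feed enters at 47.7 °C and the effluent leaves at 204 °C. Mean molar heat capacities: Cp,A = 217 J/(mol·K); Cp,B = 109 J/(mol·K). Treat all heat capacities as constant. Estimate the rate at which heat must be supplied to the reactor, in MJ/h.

Extent of reaction ξ = 0.716 × 6.14 = 4.3962 mol/s
Reaction term: ξ·ΔH°_rxn = 4.3962 × 47.0 = 206.62 kJ/s
Sensible, feed 47.7→25 °C: -30.245 kJ/s
Outlet flows (mol/s): A 1.7438, B 8.7925
Sensible, products 25→204 °C: 239.28 kJ/s
Q = ΔH = 415.66 kJ/s = 415.66 kW
Heat supplied = 1496.4 MJ/h

Q_in = 1500 MJ/h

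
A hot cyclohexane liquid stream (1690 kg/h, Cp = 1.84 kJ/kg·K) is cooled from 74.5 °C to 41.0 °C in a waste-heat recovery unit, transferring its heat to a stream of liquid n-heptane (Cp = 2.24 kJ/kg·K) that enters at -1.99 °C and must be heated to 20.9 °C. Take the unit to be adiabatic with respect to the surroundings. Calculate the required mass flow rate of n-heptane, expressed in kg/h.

ṁ_c = 2030 kg/h

Heat released by hot stream: Q = 1690 × 1.84 × (74.5 − 41.0) = 104170 kJ/h
Energy balance on cold side (adiabatic exchanger): Q = ṁ_c·Cp_c·(T_c,out − T_c,in)
ṁ_c = 104170 / [2.24 × (20.9 − -1.99)] = 2031.7 kg/h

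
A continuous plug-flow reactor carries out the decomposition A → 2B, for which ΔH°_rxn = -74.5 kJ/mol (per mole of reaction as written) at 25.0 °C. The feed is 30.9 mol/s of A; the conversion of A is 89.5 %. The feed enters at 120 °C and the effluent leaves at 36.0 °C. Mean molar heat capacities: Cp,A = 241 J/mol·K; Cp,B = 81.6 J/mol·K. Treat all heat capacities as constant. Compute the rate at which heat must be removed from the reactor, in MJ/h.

Extent of reaction ξ = 0.895 × 30.9 = 27.655 mol/s
Reaction term: ξ·ΔH°_rxn = 27.655 × -74.5 = -2060.3 kJ/s
Sensible, feed 120→25 °C: -707.46 kJ/s
Outlet flows (mol/s): A 3.2445, B 55.311
Sensible, products 25→36.0 °C: 58.248 kJ/s
Q = ΔH = -2709.5 kJ/s = -2709.5 kW
Heat removed = 9754.4 MJ/h

Q_out = 9750 MJ/h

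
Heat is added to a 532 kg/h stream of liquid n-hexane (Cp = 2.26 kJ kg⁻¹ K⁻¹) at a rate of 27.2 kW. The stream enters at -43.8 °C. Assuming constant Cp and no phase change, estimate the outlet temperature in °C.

Q = 27.2 kW = 97920 kJ/h
ΔT = Q/(ṁ·Cp) = 97920/(532×2.26) = 81.443 K
T_out = -43.8 + 81.443 = 37.643 °C

T_out = 37.6 °C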